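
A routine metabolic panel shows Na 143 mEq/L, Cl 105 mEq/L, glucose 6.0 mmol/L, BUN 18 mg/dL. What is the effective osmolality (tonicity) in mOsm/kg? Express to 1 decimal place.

292.0 mOsm/kg

Effective osmolality excludes urea (freely permeant across cell membranes):
2·Na + glucose
= 2·143 + 6
= 286 + 6
= 292 mOsm/kg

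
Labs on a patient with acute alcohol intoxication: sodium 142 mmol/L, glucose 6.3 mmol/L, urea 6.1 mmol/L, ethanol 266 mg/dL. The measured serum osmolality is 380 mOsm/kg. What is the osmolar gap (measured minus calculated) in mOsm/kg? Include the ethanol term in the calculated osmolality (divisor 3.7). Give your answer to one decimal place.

Calculated osmolality = 2·Na + glucose + urea + ethanol/3.7
= 2·142 + 6.3 + 6.1 + 266/3.7
= 284 + 6.30 + 6.10 + 71.89
= 368.29 mOsm/kg ≈ 368.3 mOsm/kg
Osmolar gap = measured − calculated = 380 − 368.3 = 11.7 mOsm/kg

11.7 mOsm/kg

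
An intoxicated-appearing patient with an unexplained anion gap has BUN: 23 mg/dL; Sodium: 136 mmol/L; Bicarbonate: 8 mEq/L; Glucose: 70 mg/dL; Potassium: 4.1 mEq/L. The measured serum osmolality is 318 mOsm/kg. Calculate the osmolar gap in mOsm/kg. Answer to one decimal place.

Calculated osmolality = 2·Na + glucose/18 + BUN/2.8
= 2·136 + 70/18 + 23/2.8
= 272 + 3.89 + 8.21
= 284.1 mOsm/kg ≈ 284.1 mOsm/kg
Osmolar gap = measured − calculated = 318 − 284.1 = 33.9 mOsm/kg

33.9 mOsm/kg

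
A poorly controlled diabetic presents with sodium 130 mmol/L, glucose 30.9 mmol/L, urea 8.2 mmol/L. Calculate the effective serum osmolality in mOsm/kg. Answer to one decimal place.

290.9 mOsm/kg

Effective osmolality excludes urea (freely permeant across cell membranes):
2·Na + glucose
= 2·130 + 30.9
= 260 + 30.9
= 290.9 mOsm/kg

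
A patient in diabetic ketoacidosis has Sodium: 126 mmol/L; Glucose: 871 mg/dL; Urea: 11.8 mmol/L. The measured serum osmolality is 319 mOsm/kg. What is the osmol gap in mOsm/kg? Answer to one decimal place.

6.8 mOsm/kg

Calculated osmolality = 2·Na + glucose/18 + urea
= 2·126 + 871/18 + 11.8
= 252 + 48.39 + 11.80
= 312.19 mOsm/kg ≈ 312.2 mOsm/kg
Osmolar gap = measured − calculated = 319 − 312.2 = 6.8 mOsm/kg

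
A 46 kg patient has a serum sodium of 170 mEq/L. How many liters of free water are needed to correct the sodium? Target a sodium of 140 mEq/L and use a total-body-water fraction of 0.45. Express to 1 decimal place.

TBW = 0.45 · 46 = 20.7 L
Free water deficit = TBW · (Na/140 − 1)
= 20.7 · (170/140 − 1)
= 20.7 · 0.2143
= 4.44 L

4.4 L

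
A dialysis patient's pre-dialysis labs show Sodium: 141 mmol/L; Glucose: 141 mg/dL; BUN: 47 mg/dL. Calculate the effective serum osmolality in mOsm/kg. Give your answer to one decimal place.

289.8 mOsm/kg

Effective osmolality excludes urea (freely permeant across cell membranes):
2·Na + glucose/18
= 2·141 + 141/18
= 282 + 7.83
= 289.83 mOsm/kg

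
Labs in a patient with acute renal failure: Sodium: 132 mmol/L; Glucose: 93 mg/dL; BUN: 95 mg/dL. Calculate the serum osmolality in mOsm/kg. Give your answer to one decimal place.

303.1 mOsm/kg

Calculated osmolality = 2·Na + glucose/18 + BUN/2.8
= 2·132 + 93/18 + 95/2.8
= 264 + 5.17 + 33.93
= 303.1 mOsm/kg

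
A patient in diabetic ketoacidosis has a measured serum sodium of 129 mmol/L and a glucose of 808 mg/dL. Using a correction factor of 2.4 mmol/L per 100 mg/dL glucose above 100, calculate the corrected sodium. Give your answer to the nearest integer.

Corrected Na = measured Na + 2.4 · (glucose − 100)/100
= 129 + 2.4 · (808 − 100)/100
= 129 + 17
= 146 mmol/L

146 mmol/L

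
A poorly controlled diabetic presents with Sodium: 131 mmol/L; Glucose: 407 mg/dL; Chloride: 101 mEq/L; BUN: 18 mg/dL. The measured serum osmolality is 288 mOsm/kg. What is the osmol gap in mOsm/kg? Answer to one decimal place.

-3.0 mOsm/kg

Calculated osmolality = 2·Na + glucose/18 + BUN/2.8
= 2·131 + 407/18 + 18/2.8
= 262 + 22.61 + 6.43
= 291.04 mOsm/kg ≈ 291.0 mOsm/kg
Osmolar gap = measured − calculated = 288 − 291.0 = -3.0 mOsm/kg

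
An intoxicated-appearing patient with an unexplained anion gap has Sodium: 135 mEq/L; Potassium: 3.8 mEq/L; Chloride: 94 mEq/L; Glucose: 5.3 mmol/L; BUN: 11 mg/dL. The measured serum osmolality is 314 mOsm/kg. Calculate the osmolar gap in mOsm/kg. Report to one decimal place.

34.8 mOsm/kg

Calculated osmolality = 2·Na + glucose + BUN/2.8
= 2·135 + 5.3 + 11/2.8
= 270 + 5.30 + 3.93
= 279.23 mOsm/kg ≈ 279.2 mOsm/kg
Osmolar gap = measured − calculated = 314 − 279.2 = 34.8 mOsm/kg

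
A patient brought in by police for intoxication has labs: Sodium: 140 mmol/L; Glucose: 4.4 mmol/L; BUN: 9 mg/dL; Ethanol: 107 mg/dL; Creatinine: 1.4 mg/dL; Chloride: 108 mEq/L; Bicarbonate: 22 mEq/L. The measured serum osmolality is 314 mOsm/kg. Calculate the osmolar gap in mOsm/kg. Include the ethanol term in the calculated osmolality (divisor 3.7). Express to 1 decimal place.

-2.5 mOsm/kg

Calculated osmolality = 2·Na + glucose + BUN/2.8 + ethanol/3.7
= 2·140 + 4.4 + 9/2.8 + 107/3.7
= 280 + 4.40 + 3.21 + 28.92
= 316.53 mOsm/kg ≈ 316.5 mOsm/kg
Osmolar gap = measured − calculated = 314 − 316.5 = -2.5 mOsm/kg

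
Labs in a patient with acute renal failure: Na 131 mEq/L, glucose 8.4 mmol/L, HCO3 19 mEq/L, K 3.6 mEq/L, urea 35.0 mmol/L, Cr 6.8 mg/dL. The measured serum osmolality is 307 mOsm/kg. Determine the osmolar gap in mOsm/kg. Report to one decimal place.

Calculated osmolality = 2·Na + glucose + urea
= 2·131 + 8.4 + 35
= 262 + 8.40 + 35
= 305.4 mOsm/kg ≈ 305.4 mOsm/kg
Osmolar gap = measured − calculated = 307 − 305.4 = 1.6 mOsm/kg

1.6 mOsm/kg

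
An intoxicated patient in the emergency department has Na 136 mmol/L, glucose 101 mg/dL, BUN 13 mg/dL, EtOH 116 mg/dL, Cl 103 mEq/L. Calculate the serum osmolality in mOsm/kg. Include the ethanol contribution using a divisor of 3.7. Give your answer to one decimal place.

313.6 mOsm/kg

Calculated osmolality = 2·Na + glucose/18 + BUN/2.8 + ethanol/3.7
= 2·136 + 101/18 + 13/2.8 + 116/3.7
= 272 + 5.61 + 4.64 + 31.35
= 313.6 mOsm/kg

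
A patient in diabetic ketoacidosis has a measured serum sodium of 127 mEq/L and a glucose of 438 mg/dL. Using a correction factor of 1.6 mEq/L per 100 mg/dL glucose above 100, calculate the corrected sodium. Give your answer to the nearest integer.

132 mEq/L

Corrected Na = measured Na + 1.6 · (glucose − 100)/100
= 127 + 1.6 · (438 − 100)/100
= 127 + 5.4
= 132.4 mEq/L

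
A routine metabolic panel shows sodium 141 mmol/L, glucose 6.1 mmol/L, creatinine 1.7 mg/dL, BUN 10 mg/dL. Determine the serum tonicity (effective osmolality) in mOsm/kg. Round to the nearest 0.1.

Effective osmolality excludes urea (freely permeant across cell membranes):
2·Na + glucose
= 2·141 + 6.1
= 282 + 6.1
= 288.1 mOsm/kg

288.1 mOsm/kg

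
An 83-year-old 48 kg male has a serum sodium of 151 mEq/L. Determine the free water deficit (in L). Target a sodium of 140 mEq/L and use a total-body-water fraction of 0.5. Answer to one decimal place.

1.9 L

TBW = 0.5 · 48 = 24 L
Free water deficit = TBW · (Na/140 − 1)
= 24 · (151/140 − 1)
= 24 · 0.0786
= 1.89 L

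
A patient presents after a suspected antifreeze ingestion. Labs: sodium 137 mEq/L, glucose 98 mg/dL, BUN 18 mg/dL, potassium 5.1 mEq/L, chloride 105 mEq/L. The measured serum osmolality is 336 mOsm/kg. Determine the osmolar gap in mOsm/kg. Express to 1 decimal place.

50.1 mOsm/kg

Calculated osmolality = 2·Na + glucose/18 + BUN/2.8
= 2·137 + 98/18 + 18/2.8
= 274 + 5.44 + 6.43
= 285.87 mOsm/kg ≈ 285.9 mOsm/kg
Osmolar gap = measured − calculated = 336 − 285.9 = 50.1 mOsm/kg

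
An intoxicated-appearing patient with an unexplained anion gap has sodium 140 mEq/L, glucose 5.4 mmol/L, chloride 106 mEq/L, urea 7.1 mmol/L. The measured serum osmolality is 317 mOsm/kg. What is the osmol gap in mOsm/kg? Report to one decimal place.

24.5 mOsm/kg

Calculated osmolality = 2·Na + glucose + urea
= 2·140 + 5.4 + 7.1
= 280 + 5.40 + 7.10
= 292.5 mOsm/kg ≈ 292.5 mOsm/kg
Osmolar gap = measured − calculated = 317 − 292.5 = 24.5 mOsm/kg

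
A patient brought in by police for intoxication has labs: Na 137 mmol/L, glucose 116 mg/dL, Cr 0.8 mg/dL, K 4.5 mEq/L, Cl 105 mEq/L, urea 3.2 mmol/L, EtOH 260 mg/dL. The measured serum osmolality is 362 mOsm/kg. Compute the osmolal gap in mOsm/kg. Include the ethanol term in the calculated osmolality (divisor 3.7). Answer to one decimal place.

8.1 mOsm/kg

Calculated osmolality = 2·Na + glucose/18 + urea + ethanol/3.7
= 2·137 + 116/18 + 3.2 + 260/3.7
= 274 + 6.44 + 3.20 + 70.27
= 353.91 mOsm/kg ≈ 353.9 mOsm/kg
Osmolar gap = measured − calculated = 362 − 353.9 = 8.1 mOsm/kg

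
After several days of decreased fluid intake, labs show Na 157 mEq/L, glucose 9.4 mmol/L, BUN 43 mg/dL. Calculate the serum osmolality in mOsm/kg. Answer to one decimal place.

338.8 mOsm/kg

Calculated osmolality = 2·Na + glucose + BUN/2.8
= 2·157 + 9.4 + 43/2.8
= 314 + 9.40 + 15.36
= 338.76 mOsm/kg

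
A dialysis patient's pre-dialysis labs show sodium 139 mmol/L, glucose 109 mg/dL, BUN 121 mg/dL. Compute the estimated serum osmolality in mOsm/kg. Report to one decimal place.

Calculated osmolality = 2·Na + glucose/18 + BUN/2.8
= 2·139 + 109/18 + 121/2.8
= 278 + 6.06 + 43.21
= 327.27 mOsm/kg

327.3 mOsm/kg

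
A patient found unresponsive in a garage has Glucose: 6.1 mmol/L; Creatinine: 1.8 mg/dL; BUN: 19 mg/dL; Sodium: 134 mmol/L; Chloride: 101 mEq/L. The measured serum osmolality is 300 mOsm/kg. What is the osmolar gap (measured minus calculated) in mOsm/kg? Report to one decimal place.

Calculated osmolality = 2·Na + glucose + BUN/2.8
= 2·134 + 6.1 + 19/2.8
= 268 + 6.10 + 6.79
= 280.89 mOsm/kg ≈ 280.9 mOsm/kg
Osmolar gap = measured − calculated = 300 − 280.9 = 19.1 mOsm/kg

19.1 mOsm/kg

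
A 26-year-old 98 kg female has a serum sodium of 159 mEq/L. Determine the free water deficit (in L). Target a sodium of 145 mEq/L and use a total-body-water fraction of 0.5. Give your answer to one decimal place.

4.7 L

TBW = 0.5 · 98 = 49 L
Free water deficit = TBW · (Na/145 − 1)
= 49 · (159/145 − 1)
= 49 · 0.0966
= 4.73 L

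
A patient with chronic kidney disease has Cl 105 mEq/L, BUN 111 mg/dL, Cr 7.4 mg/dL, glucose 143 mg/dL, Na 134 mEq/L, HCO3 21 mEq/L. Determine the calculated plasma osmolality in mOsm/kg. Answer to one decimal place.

315.6 mOsm/kg

Calculated osmolality = 2·Na + glucose/18 + BUN/2.8
= 2·134 + 143/18 + 111/2.8
= 268 + 7.94 + 39.64
= 315.58 mOsm/kg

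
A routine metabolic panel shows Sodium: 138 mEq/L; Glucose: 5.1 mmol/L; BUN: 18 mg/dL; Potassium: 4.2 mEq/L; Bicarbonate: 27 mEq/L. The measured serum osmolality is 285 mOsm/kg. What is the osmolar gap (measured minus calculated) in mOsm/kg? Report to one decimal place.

Calculated osmolality = 2·Na + glucose + BUN/2.8
= 2·138 + 5.1 + 18/2.8
= 276 + 5.10 + 6.43
= 287.53 mOsm/kg ≈ 287.5 mOsm/kg
Osmolar gap = measured − calculated = 285 − 287.5 = -2.5 mOsm/kg

-2.5 mOsm/kg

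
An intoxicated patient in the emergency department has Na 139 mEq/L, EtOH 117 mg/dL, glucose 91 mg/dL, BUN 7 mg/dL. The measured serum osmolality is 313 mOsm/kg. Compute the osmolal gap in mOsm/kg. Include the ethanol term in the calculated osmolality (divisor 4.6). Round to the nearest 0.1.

Calculated osmolality = 2·Na + glucose/18 + BUN/2.8 + ethanol/4.6
= 2·139 + 91/18 + 7/2.8 + 117/4.6
= 278 + 5.06 + 2.50 + 25.43
= 310.99 mOsm/kg ≈ 311.0 mOsm/kg
Osmolar gap = measured − calculated = 313 − 311.0 = 2.0 mOsm/kg

2.0 mOsm/kg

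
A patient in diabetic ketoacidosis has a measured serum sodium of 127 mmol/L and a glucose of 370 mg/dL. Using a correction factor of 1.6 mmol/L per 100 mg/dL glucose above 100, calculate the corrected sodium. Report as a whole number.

131 mmol/L

Corrected Na = measured Na + 1.6 · (glucose − 100)/100
= 127 + 1.6 · (370 − 100)/100
= 127 + 4.3
= 131.3 mmol/L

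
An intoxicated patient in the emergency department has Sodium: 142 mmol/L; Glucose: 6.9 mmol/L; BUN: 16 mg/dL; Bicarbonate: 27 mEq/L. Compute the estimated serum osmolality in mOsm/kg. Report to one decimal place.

Calculated osmolality = 2·Na + glucose + BUN/2.8
= 2·142 + 6.9 + 16/2.8
= 284 + 6.90 + 5.71
= 296.61 mOsm/kg

296.6 mOsm/kg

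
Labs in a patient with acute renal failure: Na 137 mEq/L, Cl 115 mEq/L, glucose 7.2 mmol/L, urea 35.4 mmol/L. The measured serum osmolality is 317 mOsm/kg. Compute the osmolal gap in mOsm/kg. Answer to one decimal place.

0.4 mOsm/kg

Calculated osmolality = 2·Na + glucose + urea
= 2·137 + 7.2 + 35.4
= 274 + 7.20 + 35.40
= 316.6 mOsm/kg ≈ 316.6 mOsm/kg
Osmolar gap = measured − calculated = 317 − 316.6 = 0.4 mOsm/kg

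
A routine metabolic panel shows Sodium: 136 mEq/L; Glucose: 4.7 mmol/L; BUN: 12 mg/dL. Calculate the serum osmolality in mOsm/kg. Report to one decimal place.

281.0 mOsm/kg

Calculated osmolality = 2·Na + glucose + BUN/2.8
= 2·136 + 4.7 + 12/2.8
= 272 + 4.70 + 4.29
= 280.99 mOsm/kg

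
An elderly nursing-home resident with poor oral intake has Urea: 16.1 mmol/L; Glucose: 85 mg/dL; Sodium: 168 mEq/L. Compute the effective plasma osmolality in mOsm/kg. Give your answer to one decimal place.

340.7 mOsm/kg

Effective osmolality excludes urea (freely permeant across cell membranes):
2·Na + glucose/18
= 2·168 + 85/18
= 336 + 4.72
= 340.72 mOsm/kg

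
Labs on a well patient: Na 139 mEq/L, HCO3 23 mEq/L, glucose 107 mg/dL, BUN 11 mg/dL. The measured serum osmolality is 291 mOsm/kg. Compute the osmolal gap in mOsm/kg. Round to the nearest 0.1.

Calculated osmolality = 2·Na + glucose/18 + BUN/2.8
= 2·139 + 107/18 + 11/2.8
= 278 + 5.94 + 3.93
= 287.87 mOsm/kg ≈ 287.9 mOsm/kg
Osmolar gap = measured − calculated = 291 − 287.9 = 3.1 mOsm/kg

3.1 mOsm/kg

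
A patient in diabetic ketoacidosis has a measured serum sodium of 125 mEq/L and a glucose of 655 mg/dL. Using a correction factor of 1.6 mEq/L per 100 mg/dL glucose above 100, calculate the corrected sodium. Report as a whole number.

Corrected Na = measured Na + 1.6 · (glucose − 100)/100
= 125 + 1.6 · (655 − 100)/100
= 125 + 8.9
= 133.9 mEq/L

134 mEq/L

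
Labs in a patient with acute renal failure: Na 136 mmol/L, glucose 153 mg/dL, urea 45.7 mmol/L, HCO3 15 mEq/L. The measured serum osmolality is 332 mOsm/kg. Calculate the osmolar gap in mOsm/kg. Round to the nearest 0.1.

5.8 mOsm/kg

Calculated osmolality = 2·Na + glucose/18 + urea
= 2·136 + 153/18 + 45.7
= 272 + 8.50 + 45.70
= 326.2 mOsm/kg ≈ 326.2 mOsm/kg
Osmolar gap = measured − calculated = 332 − 326.2 = 5.8 mOsm/kg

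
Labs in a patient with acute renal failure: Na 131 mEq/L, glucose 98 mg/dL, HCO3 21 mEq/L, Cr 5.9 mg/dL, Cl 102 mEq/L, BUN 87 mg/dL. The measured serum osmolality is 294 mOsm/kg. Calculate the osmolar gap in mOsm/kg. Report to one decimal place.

-4.5 mOsm/kg

Calculated osmolality = 2·Na + glucose/18 + BUN/2.8
= 2·131 + 98/18 + 87/2.8
= 262 + 5.44 + 31.07
= 298.51 mOsm/kg ≈ 298.5 mOsm/kg
Osmolar gap = measured − calculated = 294 − 298.5 = -4.5 mOsm/kg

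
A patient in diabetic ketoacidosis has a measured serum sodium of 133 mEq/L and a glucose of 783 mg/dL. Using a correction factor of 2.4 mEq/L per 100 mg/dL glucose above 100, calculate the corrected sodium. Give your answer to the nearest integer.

149 mEq/L

Corrected Na = measured Na + 2.4 · (glucose − 100)/100
= 133 + 2.4 · (783 − 100)/100
= 133 + 16.4
= 149.4 mEq/L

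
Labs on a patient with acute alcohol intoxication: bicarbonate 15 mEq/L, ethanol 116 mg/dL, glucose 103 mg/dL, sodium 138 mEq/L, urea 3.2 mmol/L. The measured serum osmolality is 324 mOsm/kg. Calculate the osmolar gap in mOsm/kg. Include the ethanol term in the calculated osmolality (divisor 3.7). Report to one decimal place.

Calculated osmolality = 2·Na + glucose/18 + urea + ethanol/3.7
= 2·138 + 103/18 + 3.2 + 116/3.7
= 276 + 5.72 + 3.20 + 31.35
= 316.27 mOsm/kg ≈ 316.3 mOsm/kg
Osmolar gap = measured − calculated = 324 − 316.3 = 7.7 mOsm/kg

7.7 mOsm/kg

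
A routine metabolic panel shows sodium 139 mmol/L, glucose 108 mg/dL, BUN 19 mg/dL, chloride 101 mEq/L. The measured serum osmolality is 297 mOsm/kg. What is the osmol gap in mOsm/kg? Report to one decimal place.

Calculated osmolality = 2·Na + glucose/18 + BUN/2.8
= 2·139 + 108/18 + 19/2.8
= 278 + 6 + 6.79
= 290.79 mOsm/kg ≈ 290.8 mOsm/kg
Osmolar gap = measured − calculated = 297 − 290.8 = 6.2 mOsm/kg

6.2 mOsm/kg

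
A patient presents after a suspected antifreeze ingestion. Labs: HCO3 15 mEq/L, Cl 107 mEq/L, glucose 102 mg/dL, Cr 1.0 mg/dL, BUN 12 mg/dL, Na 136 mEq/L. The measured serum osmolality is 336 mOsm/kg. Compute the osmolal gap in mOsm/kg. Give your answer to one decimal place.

Calculated osmolality = 2·Na + glucose/18 + BUN/2.8
= 2·136 + 102/18 + 12/2.8
= 272 + 5.67 + 4.29
= 281.96 mOsm/kg ≈ 282.0 mOsm/kg
Osmolar gap = measured − calculated = 336 − 282.0 = 54.0 mOsm/kg

54.0 mOsm/kg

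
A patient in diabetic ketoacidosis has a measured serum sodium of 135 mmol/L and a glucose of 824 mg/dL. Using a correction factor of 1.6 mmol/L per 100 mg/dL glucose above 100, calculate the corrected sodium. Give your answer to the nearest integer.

Corrected Na = measured Na + 1.6 · (glucose − 100)/100
= 135 + 1.6 · (824 − 100)/100
= 135 + 11.6
= 146.6 mmol/L

147 mmol/L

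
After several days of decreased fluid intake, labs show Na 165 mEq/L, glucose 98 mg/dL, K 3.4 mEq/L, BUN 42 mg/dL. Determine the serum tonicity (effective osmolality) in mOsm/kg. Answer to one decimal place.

335.4 mOsm/kg

Effective osmolality excludes urea (freely permeant across cell membranes):
2·Na + glucose/18
= 2·165 + 98/18
= 330 + 5.44
= 335.44 mOsm/kg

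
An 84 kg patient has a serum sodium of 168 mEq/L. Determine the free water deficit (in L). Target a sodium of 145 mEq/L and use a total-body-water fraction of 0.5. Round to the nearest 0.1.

TBW = 0.5 · 84 = 42 L
Free water deficit = TBW · (Na/145 − 1)
= 42 · (168/145 − 1)
= 42 · 0.1586
= 6.66 L

6.7 L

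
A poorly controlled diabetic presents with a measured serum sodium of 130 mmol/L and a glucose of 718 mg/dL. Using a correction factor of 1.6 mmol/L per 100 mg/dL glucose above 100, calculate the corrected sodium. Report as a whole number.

Corrected Na = measured Na + 1.6 · (glucose − 100)/100
= 130 + 1.6 · (718 − 100)/100
= 130 + 9.9
= 139.9 mmol/L

140 mmol/L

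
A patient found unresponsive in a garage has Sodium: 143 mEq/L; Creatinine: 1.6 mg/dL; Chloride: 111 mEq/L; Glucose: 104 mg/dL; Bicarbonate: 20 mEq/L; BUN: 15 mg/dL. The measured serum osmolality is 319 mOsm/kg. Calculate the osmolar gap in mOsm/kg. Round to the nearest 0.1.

21.9 mOsm/kg

Calculated osmolality = 2·Na + glucose/18 + BUN/2.8
= 2·143 + 104/18 + 15/2.8
= 286 + 5.78 + 5.36
= 297.14 mOsm/kg ≈ 297.1 mOsm/kg
Osmolar gap = measured − calculated = 319 − 297.1 = 21.9 mOsm/kg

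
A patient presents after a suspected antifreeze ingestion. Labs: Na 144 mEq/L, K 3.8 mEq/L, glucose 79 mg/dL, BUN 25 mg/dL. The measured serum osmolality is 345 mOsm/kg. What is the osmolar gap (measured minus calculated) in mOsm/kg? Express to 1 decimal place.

Calculated osmolality = 2·Na + glucose/18 + BUN/2.8
= 2·144 + 79/18 + 25/2.8
= 288 + 4.39 + 8.93
= 301.32 mOsm/kg ≈ 301.3 mOsm/kg
Osmolar gap = measured − calculated = 345 − 301.3 = 43.7 mOsm/kg

43.7 mOsm/kg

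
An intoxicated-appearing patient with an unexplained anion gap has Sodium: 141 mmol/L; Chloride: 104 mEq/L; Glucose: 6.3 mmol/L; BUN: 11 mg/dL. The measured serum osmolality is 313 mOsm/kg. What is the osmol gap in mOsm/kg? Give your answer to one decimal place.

20.8 mOsm/kg

Calculated osmolality = 2·Na + glucose + BUN/2.8
= 2·141 + 6.3 + 11/2.8
= 282 + 6.30 + 3.93
= 292.23 mOsm/kg ≈ 292.2 mOsm/kg
Osmolar gap = measured − calculated = 313 − 292.2 = 20.8 mOsm/kg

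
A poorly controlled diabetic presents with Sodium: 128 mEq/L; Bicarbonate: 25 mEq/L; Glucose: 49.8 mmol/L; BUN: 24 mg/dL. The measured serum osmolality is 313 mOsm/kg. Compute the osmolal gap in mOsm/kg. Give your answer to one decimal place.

Calculated osmolality = 2·Na + glucose + BUN/2.8
= 2·128 + 49.8 + 24/2.8
= 256 + 49.80 + 8.57
= 314.37 mOsm/kg ≈ 314.4 mOsm/kg
Osmolar gap = measured − calculated = 313 − 314.4 = -1.4 mOsm/kg

-1.4 mOsm/kg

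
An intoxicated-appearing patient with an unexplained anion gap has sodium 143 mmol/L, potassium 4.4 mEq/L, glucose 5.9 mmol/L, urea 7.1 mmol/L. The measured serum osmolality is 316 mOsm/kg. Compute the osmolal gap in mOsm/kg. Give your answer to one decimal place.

17.0 mOsm/kg

Calculated osmolality = 2·Na + glucose + urea
= 2·143 + 5.9 + 7.1
= 286 + 5.90 + 7.10
= 299 mOsm/kg ≈ 299.0 mOsm/kg
Osmolar gap = measured − calculated = 316 − 299.0 = 17.0 mOsm/kg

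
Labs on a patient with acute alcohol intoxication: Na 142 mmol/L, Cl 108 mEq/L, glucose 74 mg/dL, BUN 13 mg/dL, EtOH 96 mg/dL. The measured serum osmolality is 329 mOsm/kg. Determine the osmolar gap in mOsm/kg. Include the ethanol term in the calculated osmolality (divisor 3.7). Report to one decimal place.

10.3 mOsm/kg

Calculated osmolality = 2·Na + glucose/18 + BUN/2.8 + ethanol/3.7
= 2·142 + 74/18 + 13/2.8 + 96/3.7
= 284 + 4.11 + 4.64 + 25.95
= 318.7 mOsm/kg ≈ 318.7 mOsm/kg
Osmolar gap = measured − calculated = 329 − 318.7 = 10.3 mOsm/kg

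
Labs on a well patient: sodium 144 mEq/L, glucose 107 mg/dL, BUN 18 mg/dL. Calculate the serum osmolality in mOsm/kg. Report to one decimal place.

Calculated osmolality = 2·Na + glucose/18 + BUN/2.8
= 2·144 + 107/18 + 18/2.8
= 288 + 5.94 + 6.43
= 300.37 mOsm/kg

300.4 mOsm/kg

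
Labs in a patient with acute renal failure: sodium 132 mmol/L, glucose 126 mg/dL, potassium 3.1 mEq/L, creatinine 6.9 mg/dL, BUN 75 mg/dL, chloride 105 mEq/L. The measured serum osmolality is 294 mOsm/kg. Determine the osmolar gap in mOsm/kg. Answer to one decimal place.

Calculated osmolality = 2·Na + glucose/18 + BUN/2.8
= 2·132 + 126/18 + 75/2.8
= 264 + 7 + 26.79
= 297.79 mOsm/kg ≈ 297.8 mOsm/kg
Osmolar gap = measured − calculated = 294 − 297.8 = -3.8 mOsm/kg

-3.8 mOsm/kg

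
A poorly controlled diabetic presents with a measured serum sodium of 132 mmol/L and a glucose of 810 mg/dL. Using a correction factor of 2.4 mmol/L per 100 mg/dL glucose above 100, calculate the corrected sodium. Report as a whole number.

Corrected Na = measured Na + 2.4 · (glucose − 100)/100
= 132 + 2.4 · (810 − 100)/100
= 132 + 17
= 149 mmol/L

149 mmol/L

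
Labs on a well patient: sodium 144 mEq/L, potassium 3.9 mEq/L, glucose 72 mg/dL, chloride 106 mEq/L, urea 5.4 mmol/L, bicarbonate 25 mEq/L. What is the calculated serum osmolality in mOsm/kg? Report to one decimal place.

Calculated osmolality = 2·Na + glucose/18 + urea
= 2·144 + 72/18 + 5.4
= 288 + 4 + 5.40
= 297.4 mOsm/kg

297.4 mOsm/kg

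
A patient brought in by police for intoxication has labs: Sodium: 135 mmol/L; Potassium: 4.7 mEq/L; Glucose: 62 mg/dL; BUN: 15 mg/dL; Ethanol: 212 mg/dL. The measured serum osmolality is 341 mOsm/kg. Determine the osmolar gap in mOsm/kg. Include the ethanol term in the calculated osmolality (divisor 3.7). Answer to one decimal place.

Calculated osmolality = 2·Na + glucose/18 + BUN/2.8 + ethanol/3.7
= 2·135 + 62/18 + 15/2.8 + 212/3.7
= 270 + 3.44 + 5.36 + 57.30
= 336.1 mOsm/kg ≈ 336.1 mOsm/kg
Osmolar gap = measured − calculated = 341 − 336.1 = 4.9 mOsm/kg

4.9 mOsm/kg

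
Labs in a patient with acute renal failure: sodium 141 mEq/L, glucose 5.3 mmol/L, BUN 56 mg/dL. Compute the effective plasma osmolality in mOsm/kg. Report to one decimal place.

Effective osmolality excludes urea (freely permeant across cell membranes):
2·Na + glucose
= 2·141 + 5.3
= 282 + 5.3
= 287.3 mOsm/kg

287.3 mOsm/kg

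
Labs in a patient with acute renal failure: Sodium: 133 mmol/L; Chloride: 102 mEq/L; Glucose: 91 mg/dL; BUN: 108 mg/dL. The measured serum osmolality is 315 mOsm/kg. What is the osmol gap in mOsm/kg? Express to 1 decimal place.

5.4 mOsm/kg

Calculated osmolality = 2·Na + glucose/18 + BUN/2.8
= 2·133 + 91/18 + 108/2.8
= 266 + 5.06 + 38.57
= 309.63 mOsm/kg ≈ 309.6 mOsm/kg
Osmolar gap = measured − calculated = 315 − 309.6 = 5.4 mOsm/kg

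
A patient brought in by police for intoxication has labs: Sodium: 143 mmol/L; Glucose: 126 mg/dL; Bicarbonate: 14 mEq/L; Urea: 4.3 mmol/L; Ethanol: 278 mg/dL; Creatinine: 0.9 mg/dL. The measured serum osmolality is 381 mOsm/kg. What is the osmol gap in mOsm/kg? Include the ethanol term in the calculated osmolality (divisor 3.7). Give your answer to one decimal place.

8.6 mOsm/kg

Calculated osmolality = 2·Na + glucose/18 + urea + ethanol/3.7
= 2·143 + 126/18 + 4.3 + 278/3.7
= 286 + 7 + 4.30 + 75.14
= 372.44 mOsm/kg ≈ 372.4 mOsm/kg
Osmolar gap = measured − calculated = 381 − 372.4 = 8.6 mOsm/kg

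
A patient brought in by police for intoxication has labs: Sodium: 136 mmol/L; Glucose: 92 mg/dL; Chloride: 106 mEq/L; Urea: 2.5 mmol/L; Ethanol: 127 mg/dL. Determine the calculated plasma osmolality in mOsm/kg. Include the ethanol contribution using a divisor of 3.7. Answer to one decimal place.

Calculated osmolality = 2·Na + glucose/18 + urea + ethanol/3.7
= 2·136 + 92/18 + 2.5 + 127/3.7
= 272 + 5.11 + 2.50 + 34.32
= 313.93 mOsm/kg

313.9 mOsm/kg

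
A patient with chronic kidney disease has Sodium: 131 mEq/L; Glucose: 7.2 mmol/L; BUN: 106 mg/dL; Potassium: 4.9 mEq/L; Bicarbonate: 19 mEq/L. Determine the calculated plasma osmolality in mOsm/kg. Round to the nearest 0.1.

Calculated osmolality = 2·Na + glucose + BUN/2.8
= 2·131 + 7.2 + 106/2.8
= 262 + 7.20 + 37.86
= 307.06 mOsm/kg

307.1 mOsm/kg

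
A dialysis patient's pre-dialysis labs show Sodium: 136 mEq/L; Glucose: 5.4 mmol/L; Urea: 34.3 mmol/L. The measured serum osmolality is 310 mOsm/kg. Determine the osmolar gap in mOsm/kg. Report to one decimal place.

Calculated osmolality = 2·Na + glucose + urea
= 2·136 + 5.4 + 34.3
= 272 + 5.40 + 34.30
= 311.7 mOsm/kg ≈ 311.7 mOsm/kg
Osmolar gap = measured − calculated = 310 − 311.7 = -1.7 mOsm/kg

-1.7 mOsm/kg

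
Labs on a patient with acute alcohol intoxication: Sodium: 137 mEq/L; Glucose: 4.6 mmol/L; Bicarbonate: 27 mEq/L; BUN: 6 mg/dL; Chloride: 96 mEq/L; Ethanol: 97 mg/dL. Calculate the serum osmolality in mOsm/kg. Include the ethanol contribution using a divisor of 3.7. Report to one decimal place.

307.0 mOsm/kg

Calculated osmolality = 2·Na + glucose + BUN/2.8 + ethanol/3.7
= 2·137 + 4.6 + 6/2.8 + 97/3.7
= 274 + 4.60 + 2.14 + 26.22
= 306.96 mOsm/kg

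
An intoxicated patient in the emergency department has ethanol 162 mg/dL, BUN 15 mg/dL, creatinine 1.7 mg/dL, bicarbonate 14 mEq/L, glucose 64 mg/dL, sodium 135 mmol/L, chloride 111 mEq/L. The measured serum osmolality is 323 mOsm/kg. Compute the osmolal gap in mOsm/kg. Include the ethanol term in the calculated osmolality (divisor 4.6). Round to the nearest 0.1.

Calculated osmolality = 2·Na + glucose/18 + BUN/2.8 + ethanol/4.6
= 2·135 + 64/18 + 15/2.8 + 162/4.6
= 270 + 3.56 + 5.36 + 35.22
= 314.14 mOsm/kg ≈ 314.1 mOsm/kg
Osmolar gap = measured − calculated = 323 − 314.1 = 8.9 mOsm/kg

8.9 mOsm/kg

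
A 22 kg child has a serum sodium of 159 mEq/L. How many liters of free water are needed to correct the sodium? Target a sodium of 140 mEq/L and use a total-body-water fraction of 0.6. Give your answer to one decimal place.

TBW = 0.6 · 22 = 13.2 L
Free water deficit = TBW · (Na/140 − 1)
= 13.2 · (159/140 − 1)
= 13.2 · 0.1357
= 1.79 L

1.8 L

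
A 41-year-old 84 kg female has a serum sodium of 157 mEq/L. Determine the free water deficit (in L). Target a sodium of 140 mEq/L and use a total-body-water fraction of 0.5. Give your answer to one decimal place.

TBW = 0.5 · 84 = 42 L
Free water deficit = TBW · (Na/140 − 1)
= 42 · (157/140 − 1)
= 42 · 0.1214
= 5.1 L

5.1 L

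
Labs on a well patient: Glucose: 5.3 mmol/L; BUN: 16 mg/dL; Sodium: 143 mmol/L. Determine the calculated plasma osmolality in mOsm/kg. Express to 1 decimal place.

Calculated osmolality = 2·Na + glucose + BUN/2.8
= 2·143 + 5.3 + 16/2.8
= 286 + 5.30 + 5.71
= 297.01 mOsm/kg

297.0 mOsm/kg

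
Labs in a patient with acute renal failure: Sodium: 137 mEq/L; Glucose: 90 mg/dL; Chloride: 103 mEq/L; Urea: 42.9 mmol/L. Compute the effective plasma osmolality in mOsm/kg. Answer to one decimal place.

279.0 mOsm/kg

Effective osmolality excludes urea (freely permeant across cell membranes):
2·Na + glucose/18
= 2·137 + 90/18
= 274 + 5
= 279 mOsm/kg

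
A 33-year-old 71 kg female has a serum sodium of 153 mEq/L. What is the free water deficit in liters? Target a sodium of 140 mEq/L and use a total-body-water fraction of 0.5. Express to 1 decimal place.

3.3 L

TBW = 0.5 · 71 = 35.5 L
Free water deficit = TBW · (Na/140 − 1)
= 35.5 · (153/140 − 1)
= 35.5 · 0.0929
= 3.3 L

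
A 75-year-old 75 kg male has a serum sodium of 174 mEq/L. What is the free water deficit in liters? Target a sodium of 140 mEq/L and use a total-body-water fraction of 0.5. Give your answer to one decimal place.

9.1 L

TBW = 0.5 · 75 = 37.5 L
Free water deficit = TBW · (Na/140 − 1)
= 37.5 · (174/140 − 1)
= 37.5 · 0.2429
= 9.11 L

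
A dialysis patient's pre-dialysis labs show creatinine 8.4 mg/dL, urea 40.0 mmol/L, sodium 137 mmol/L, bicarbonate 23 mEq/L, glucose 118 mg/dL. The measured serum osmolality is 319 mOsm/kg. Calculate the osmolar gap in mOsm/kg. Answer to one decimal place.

Calculated osmolality = 2·Na + glucose/18 + urea
= 2·137 + 118/18 + 40
= 274 + 6.56 + 40
= 320.56 mOsm/kg ≈ 320.6 mOsm/kg
Osmolar gap = measured − calculated = 319 − 320.6 = -1.6 mOsm/kg

-1.6 mOsm/kg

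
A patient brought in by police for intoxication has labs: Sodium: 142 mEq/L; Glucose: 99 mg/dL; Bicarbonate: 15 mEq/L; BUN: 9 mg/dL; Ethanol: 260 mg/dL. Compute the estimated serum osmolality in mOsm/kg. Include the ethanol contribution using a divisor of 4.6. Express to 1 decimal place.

349.2 mOsm/kg

Calculated osmolality = 2·Na + glucose/18 + BUN/2.8 + ethanol/4.6
= 2·142 + 99/18 + 9/2.8 + 260/4.6
= 284 + 5.50 + 3.21 + 56.52
= 349.23 mOsm/kg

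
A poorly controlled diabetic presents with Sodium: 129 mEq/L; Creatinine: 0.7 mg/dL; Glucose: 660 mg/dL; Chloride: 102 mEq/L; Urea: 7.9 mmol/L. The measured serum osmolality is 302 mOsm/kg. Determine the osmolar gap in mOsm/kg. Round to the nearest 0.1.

-0.6 mOsm/kg

Calculated osmolality = 2·Na + glucose/18 + urea
= 2·129 + 660/18 + 7.9
= 258 + 36.67 + 7.90
= 302.57 mOsm/kg ≈ 302.6 mOsm/kg
Osmolar gap = measured − calculated = 302 − 302.6 = -0.6 mOsm/kg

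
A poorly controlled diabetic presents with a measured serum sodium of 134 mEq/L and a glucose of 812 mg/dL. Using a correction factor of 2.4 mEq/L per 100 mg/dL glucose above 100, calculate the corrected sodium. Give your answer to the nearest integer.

151 mEq/L

Corrected Na = measured Na + 2.4 · (glucose − 100)/100
= 134 + 2.4 · (812 − 100)/100
= 134 + 17.1
= 151.1 mEq/L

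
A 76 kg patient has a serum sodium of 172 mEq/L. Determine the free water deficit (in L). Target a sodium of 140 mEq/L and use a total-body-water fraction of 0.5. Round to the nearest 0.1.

8.7 L

TBW = 0.5 · 76 = 38 L
Free water deficit = TBW · (Na/140 − 1)
= 38 · (172/140 − 1)
= 38 · 0.2286
= 8.69 L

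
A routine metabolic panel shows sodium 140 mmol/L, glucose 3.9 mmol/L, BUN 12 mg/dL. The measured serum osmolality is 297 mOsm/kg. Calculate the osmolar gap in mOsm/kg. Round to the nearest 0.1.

Calculated osmolality = 2·Na + glucose + BUN/2.8
= 2·140 + 3.9 + 12/2.8
= 280 + 3.90 + 4.29
= 288.19 mOsm/kg ≈ 288.2 mOsm/kg
Osmolar gap = measured − calculated = 297 − 288.2 = 8.8 mOsm/kg

8.8 mOsm/kg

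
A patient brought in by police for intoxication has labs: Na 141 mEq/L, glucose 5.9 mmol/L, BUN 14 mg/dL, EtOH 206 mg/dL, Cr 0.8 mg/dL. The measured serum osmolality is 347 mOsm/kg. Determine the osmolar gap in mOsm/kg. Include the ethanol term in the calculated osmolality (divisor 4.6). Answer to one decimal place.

Calculated osmolality = 2·Na + glucose + BUN/2.8 + ethanol/4.6
= 2·141 + 5.9 + 14/2.8 + 206/4.6
= 282 + 5.90 + 5 + 44.78
= 337.68 mOsm/kg ≈ 337.7 mOsm/kg
Osmolar gap = measured − calculated = 347 − 337.7 = 9.3 mOsm/kg

9.3 mOsm/kg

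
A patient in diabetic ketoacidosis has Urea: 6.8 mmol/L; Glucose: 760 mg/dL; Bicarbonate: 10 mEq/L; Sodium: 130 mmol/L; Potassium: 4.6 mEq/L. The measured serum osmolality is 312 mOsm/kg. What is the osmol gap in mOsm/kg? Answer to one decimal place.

Calculated osmolality = 2·Na + glucose/18 + urea
= 2·130 + 760/18 + 6.8
= 260 + 42.22 + 6.80
= 309.02 mOsm/kg ≈ 309.0 mOsm/kg
Osmolar gap = measured − calculated = 312 − 309.0 = 3.0 mOsm/kg

3.0 mOsm/kg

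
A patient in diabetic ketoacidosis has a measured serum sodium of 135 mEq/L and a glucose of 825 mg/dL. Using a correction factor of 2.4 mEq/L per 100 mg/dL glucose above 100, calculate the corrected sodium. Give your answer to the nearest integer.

Corrected Na = measured Na + 2.4 · (glucose − 100)/100
= 135 + 2.4 · (825 − 100)/100
= 135 + 17.4
= 152.4 mEq/L

152 mEq/L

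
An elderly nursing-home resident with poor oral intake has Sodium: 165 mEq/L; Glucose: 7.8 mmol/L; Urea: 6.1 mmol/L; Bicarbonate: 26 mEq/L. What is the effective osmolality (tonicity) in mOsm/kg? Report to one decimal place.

337.8 mOsm/kg

Effective osmolality excludes urea (freely permeant across cell membranes):
2·Na + glucose
= 2·165 + 7.8
= 330 + 7.8
= 337.8 mOsm/kg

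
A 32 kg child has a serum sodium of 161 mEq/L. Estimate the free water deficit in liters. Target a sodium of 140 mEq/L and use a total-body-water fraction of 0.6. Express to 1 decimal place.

TBW = 0.6 · 32 = 19.2 L
Free water deficit = TBW · (Na/140 − 1)
= 19.2 · (161/140 − 1)
= 19.2 · 0.15
= 2.88 L

2.9 L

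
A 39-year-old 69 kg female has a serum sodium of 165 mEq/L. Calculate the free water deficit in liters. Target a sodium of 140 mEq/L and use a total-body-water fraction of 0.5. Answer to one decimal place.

6.2 L

TBW = 0.5 · 69 = 34.5 L
Free water deficit = TBW · (Na/140 − 1)
= 34.5 · (165/140 − 1)
= 34.5 · 0.1786
= 6.16 L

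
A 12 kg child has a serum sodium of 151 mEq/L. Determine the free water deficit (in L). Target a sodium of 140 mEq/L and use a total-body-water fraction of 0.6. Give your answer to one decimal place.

0.6 L

TBW = 0.6 · 12 = 7.2 L
Free water deficit = TBW · (Na/140 − 1)
= 7.2 · (151/140 − 1)
= 7.2 · 0.0786
= 0.57 L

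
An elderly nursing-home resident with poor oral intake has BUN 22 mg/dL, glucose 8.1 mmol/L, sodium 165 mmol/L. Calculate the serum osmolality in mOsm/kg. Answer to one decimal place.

346.0 mOsm/kg

Calculated osmolality = 2·Na + glucose + BUN/2.8
= 2·165 + 8.1 + 22/2.8
= 330 + 8.10 + 7.86
= 345.96 mOsm/kg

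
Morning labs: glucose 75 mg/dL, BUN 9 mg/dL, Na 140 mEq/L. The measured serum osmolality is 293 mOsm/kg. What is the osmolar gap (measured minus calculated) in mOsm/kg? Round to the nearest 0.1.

Calculated osmolality = 2·Na + glucose/18 + BUN/2.8
= 2·140 + 75/18 + 9/2.8
= 280 + 4.17 + 3.21
= 287.38 mOsm/kg ≈ 287.4 mOsm/kg
Osmolar gap = measured − calculated = 293 − 287.4 = 5.6 mOsm/kg

5.6 mOsm/kg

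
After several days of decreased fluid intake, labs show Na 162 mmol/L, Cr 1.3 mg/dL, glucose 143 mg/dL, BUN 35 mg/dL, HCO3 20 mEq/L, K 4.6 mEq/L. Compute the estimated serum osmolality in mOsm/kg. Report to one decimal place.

Calculated osmolality = 2·Na + glucose/18 + BUN/2.8
= 2·162 + 143/18 + 35/2.8
= 324 + 7.94 + 12.50
= 344.44 mOsm/kg

344.4 mOsm/kg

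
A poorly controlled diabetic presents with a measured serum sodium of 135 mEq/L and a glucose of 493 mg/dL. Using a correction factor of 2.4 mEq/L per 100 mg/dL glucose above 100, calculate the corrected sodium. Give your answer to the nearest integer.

144 mEq/L

Corrected Na = measured Na + 2.4 · (glucose − 100)/100
= 135 + 2.4 · (493 − 100)/100
= 135 + 9.4
= 144.4 mEq/L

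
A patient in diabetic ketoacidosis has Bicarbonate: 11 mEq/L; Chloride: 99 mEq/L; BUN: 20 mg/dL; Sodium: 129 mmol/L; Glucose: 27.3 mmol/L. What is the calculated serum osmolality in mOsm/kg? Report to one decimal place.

Calculated osmolality = 2·Na + glucose + BUN/2.8
= 2·129 + 27.3 + 20/2.8
= 258 + 27.30 + 7.14
= 292.44 mOsm/kg

292.4 mOsm/kg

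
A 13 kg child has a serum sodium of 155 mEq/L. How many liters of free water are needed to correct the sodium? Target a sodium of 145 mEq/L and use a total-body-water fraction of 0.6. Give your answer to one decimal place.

0.5 L

TBW = 0.6 · 13 = 7.8 L
Free water deficit = TBW · (Na/145 − 1)
= 7.8 · (155/145 − 1)
= 7.8 · 0.069
= 0.54 L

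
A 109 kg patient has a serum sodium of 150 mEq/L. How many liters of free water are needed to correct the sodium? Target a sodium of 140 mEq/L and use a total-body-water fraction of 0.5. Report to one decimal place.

3.9 L

TBW = 0.5 · 109 = 54.5 L
Free water deficit = TBW · (Na/140 − 1)
= 54.5 · (150/140 − 1)
= 54.5 · 0.0714
= 3.89 L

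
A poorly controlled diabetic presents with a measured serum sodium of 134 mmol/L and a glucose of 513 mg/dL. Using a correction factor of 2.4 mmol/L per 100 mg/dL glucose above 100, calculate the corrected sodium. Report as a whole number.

144 mmol/L

Corrected Na = measured Na + 2.4 · (glucose − 100)/100
= 134 + 2.4 · (513 − 100)/100
= 134 + 9.9
= 143.9 mmol/L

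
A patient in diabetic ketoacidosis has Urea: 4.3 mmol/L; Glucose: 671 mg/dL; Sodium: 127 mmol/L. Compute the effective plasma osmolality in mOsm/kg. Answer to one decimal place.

Effective osmolality excludes urea (freely permeant across cell membranes):
2·Na + glucose/18
= 2·127 + 671/18
= 254 + 37.28
= 291.28 mOsm/kg

291.3 mOsm/kg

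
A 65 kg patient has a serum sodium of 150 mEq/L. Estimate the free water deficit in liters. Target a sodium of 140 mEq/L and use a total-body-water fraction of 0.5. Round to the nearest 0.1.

2.3 L

TBW = 0.5 · 65 = 32.5 L
Free water deficit = TBW · (Na/140 − 1)
= 32.5 · (150/140 − 1)
= 32.5 · 0.0714
= 2.32 L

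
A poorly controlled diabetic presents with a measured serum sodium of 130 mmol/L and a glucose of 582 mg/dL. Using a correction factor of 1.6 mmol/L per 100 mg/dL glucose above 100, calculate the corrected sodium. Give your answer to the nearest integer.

138 mmol/L

Corrected Na = measured Na + 1.6 · (glucose − 100)/100
= 130 + 1.6 · (582 − 100)/100
= 130 + 7.7
= 137.7 mmol/L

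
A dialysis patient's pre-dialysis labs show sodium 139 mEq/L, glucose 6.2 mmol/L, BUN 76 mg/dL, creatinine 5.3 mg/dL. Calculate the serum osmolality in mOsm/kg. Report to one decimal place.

Calculated osmolality = 2·Na + glucose + BUN/2.8
= 2·139 + 6.2 + 76/2.8
= 278 + 6.20 + 27.14
= 311.34 mOsm/kg

311.3 mOsm/kg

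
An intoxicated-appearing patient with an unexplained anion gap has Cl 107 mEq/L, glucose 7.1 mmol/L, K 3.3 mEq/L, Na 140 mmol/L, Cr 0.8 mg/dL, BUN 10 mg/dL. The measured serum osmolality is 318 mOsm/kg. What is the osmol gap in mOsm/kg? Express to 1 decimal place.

Calculated osmolality = 2·Na + glucose + BUN/2.8
= 2·140 + 7.1 + 10/2.8
= 280 + 7.10 + 3.57
= 290.67 mOsm/kg ≈ 290.7 mOsm/kg
Osmolar gap = measured − calculated = 318 − 290.7 = 27.3 mOsm/kg

27.3 mOsm/kg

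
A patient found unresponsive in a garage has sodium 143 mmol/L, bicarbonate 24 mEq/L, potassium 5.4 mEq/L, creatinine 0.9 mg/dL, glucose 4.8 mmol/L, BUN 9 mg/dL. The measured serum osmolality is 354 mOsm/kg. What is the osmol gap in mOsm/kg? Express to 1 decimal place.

Calculated osmolality = 2·Na + glucose + BUN/2.8
= 2·143 + 4.8 + 9/2.8
= 286 + 4.80 + 3.21
= 294.01 mOsm/kg ≈ 294.0 mOsm/kg
Osmolar gap = measured − calculated = 354 − 294.0 = 60.0 mOsm/kg

60.0 mOsm/kg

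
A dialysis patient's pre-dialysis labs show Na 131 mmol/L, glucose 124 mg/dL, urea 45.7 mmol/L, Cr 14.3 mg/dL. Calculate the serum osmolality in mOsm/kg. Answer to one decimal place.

314.6 mOsm/kg

Calculated osmolality = 2·Na + glucose/18 + urea
= 2·131 + 124/18 + 45.7
= 262 + 6.89 + 45.70
= 314.59 mOsm/kg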